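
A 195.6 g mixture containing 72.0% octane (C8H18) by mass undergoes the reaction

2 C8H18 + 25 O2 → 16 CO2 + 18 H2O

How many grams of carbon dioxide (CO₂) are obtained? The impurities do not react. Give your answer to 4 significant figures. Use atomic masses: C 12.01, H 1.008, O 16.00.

434.1 g

Mass of pure C8H18 = 195.6 g × 0.720 = 140.83 g.
M(C8H18) = 8(12.01) + 18(1.008) = 114.224 g/mol.
M(CO2) = 12.01 + 2(16.00) = 44.01 g/mol.
n(C8H18) = 140.83 g / 114.224 g/mol = 1.2329 mol.
From the equation the C8H18:CO2 mole ratio is 2:16, so n(CO2) = 1.2329 × 16/2 = 9.8636 mol.
Mass of CO2 = 9.8636 mol × 44.01 g/mol = 434.10 g.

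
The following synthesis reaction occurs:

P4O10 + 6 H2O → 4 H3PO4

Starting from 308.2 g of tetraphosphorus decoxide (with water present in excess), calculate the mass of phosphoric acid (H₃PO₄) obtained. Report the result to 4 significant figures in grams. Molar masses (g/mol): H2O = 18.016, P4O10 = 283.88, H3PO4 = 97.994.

425.6 g

n(P4O10) = 308.20 g / 283.88 g/mol = 1.0857 mol.
From the equation the P4O10:H3PO4 mole ratio is 1:4, so n(H3PO4) = 1.0857 × 4/1 = 4.3427 mol.
Mass of H3PO4 = 4.3427 mol × 97.994 g/mol = 425.56 g.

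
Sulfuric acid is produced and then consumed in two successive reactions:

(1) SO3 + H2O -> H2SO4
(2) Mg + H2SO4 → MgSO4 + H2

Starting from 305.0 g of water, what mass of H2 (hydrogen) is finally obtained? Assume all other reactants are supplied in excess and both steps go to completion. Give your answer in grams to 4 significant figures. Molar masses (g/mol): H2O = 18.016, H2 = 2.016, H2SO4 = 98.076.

34.13 g

n(H2O) = 305.00 / 18.016 = 16.929 mol.
Step 1 gives a 1:1 ratio of H2O to H2SO4, so n(H2SO4) = 16.929 mol.
In step 2 the H2SO4:H2 ratio is 1:1, so n(H2) = 16.929 mol.
Mass of H2 = 16.929 × 2.016 = 34.130 g.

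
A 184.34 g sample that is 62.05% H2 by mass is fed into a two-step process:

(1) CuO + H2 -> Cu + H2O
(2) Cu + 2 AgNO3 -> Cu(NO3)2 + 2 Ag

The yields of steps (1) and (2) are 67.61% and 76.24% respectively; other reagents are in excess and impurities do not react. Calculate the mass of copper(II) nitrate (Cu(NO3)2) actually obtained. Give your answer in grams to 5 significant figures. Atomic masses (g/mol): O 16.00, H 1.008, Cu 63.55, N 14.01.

Pure H2 = 184.34 × 0.6205 = 114.383 g.
M(H2) = 2(1.008) = 2.016 g/mol.
M(Cu(NO3)2) = 63.55 + 2(14.01) + 6(16.00) = 187.57 g/mol.
n(H2) = 114.383 / 2.016 = 56.7376 mol.
Step 1 (H2:Cu = 1:1): theoretical n(Cu) = 56.7376 mol; at 67.61% yield, n(Cu) = 38.3603 mol.
Step 2 (Cu:Cu(NO3)2 = 1:1): theoretical n(Cu(NO3)2) = 38.3603 mol, so theoretical mass = 38.3603 × 187.57 = 7195.24 g.
At 76.24% yield, actual mass of Cu(NO3)2 = 7195.24 × 0.7624 = 5485.65 g.

5485.6 g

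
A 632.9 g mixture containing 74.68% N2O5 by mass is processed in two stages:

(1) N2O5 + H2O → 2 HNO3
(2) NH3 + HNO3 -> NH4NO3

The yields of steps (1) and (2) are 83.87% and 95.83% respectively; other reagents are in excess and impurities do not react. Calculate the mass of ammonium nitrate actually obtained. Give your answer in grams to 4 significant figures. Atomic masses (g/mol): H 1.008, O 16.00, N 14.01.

563.0 g

Pure N2O5 = 632.9 × 0.7468 = 472.65 g.
M(N2O5) = 2(14.01) + 5(16.00) = 108.02 g/mol.
M(NH4NO3) = 2(14.01) + 4(1.008) + 3(16.00) = 80.052 g/mol.
n(N2O5) = 472.65 / 108.02 = 4.3756 mol.
Step 1 (N2O5:HNO3 = 1:2): theoretical n(HNO3) = 8.7512 mol; at 83.87% yield, n(HNO3) = 7.3396 mol.
Step 2 (HNO3:NH4NO3 = 1:1): theoretical n(NH4NO3) = 7.3396 mol, so theoretical mass = 7.3396 × 80.052 = 587.55 g.
At 95.83% yield, actual mass of NH4NO3 = 587.55 × 0.9583 = 563.05 g.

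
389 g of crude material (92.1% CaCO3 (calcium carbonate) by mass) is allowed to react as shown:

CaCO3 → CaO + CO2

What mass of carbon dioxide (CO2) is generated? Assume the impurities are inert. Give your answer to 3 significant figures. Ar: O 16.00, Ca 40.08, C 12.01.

158 g

Mass of pure CaCO3 = 389 g × 0.921 = 358.3 g.
M(CaCO3) = 40.08 + 12.01 + 3(16.00) = 100.09 g/mol.
M(CO2) = 12.01 + 2(16.00) = 44.01 g/mol.
n(CaCO3) = 358.3 g / 100.09 g/mol = 3.579 mol.
From the equation the CaCO3:CO2 mole ratio is 1:1, so n(CO2) = 3.579 × 1/1 = 3.579 mol.
Mass of CO2 = 3.579 mol × 44.01 g/mol = 157.5 g.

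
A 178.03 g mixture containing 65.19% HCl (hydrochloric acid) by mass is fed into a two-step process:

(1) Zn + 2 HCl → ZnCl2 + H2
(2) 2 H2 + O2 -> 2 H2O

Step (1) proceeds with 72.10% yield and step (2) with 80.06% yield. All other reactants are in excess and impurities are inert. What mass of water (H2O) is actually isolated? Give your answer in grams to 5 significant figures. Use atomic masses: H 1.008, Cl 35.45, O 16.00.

16.552 g

Pure HCl = 178.03 × 0.6519 = 116.058 g.
M(HCl) = 1.008 + 35.45 = 36.458 g/mol.
M(H2O) = 2(1.008) + 16.00 = 18.016 g/mol.
n(HCl) = 116.058 / 36.458 = 3.18333 mol.
Step 1 (HCl:H2 = 2:1): theoretical n(H2) = 1.59166 mol; at 72.10% yield, n(H2) = 1.14759 mol.
Step 2 (H2:H2O = 2:2): theoretical n(H2O) = 1.14759 mol, so theoretical mass = 1.14759 × 18.016 = 20.6750 g.
At 80.06% yield, actual mass of H2O = 20.6750 × 0.8006 = 16.5524 g.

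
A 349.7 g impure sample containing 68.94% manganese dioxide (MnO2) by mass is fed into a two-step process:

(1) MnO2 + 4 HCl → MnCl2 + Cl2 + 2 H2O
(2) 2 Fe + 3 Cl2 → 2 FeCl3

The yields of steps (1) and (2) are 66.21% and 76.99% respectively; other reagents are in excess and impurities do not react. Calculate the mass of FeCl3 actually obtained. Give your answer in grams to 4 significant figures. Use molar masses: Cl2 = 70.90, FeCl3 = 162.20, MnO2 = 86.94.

Pure MnO2 = 349.7 × 0.6894 = 241.08 g.
n(MnO2) = 241.08 / 86.94 = 2.7730 mol.
Step 1 (MnO2:Cl2 = 1:1): theoretical n(Cl2) = 2.7730 mol; at 66.21% yield, n(Cl2) = 1.8360 mol.
Step 2 (Cl2:FeCl3 = 3:2): theoretical n(FeCl3) = 1.2240 mol, so theoretical mass = 1.2240 × 162.20 = 198.53 g.
At 76.99% yield, actual mass of FeCl3 = 198.53 × 0.7699 = 152.85 g.

152.8 g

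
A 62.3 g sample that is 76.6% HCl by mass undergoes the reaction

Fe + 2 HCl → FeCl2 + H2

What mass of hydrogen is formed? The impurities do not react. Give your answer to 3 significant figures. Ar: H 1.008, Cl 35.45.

Mass of pure HCl = 62.3 g × 0.766 = 47.72 g.
M(HCl) = 1.008 + 35.45 = 36.458 g/mol.
M(H2) = 2(1.008) = 2.016 g/mol.
n(HCl) = 47.72 g / 36.458 g/mol = 1.309 mol.
From the equation the HCl:H2 mole ratio is 2:1, so n(H2) = 1.309 × 1/2 = 0.6545 mol.
Mass of H2 = 0.6545 mol × 2.016 g/mol = 1.319 g.

1.32 g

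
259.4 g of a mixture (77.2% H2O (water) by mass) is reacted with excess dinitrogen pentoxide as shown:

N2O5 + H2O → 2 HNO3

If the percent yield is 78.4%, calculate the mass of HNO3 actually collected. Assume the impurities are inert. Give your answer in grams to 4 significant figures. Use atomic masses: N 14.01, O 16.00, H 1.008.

1098 g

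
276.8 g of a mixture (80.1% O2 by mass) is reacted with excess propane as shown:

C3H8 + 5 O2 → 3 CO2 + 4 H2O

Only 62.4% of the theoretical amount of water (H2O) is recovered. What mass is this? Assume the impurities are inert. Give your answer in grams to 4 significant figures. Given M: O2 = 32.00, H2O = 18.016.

62.31 g

Pure O2 available = 276.8 g × 0.801 = 221.72 g.
n(O2) = 221.72 g / 32.00 g/mol = 6.9287 mol.
From the equation the O2:H2O mole ratio is 5:4, so n(H2O) = 6.9287 × 4/5 = 5.5429 mol.
Mass of H2O = 5.5429 mol × 18.016 g/mol = 99.861 g.
Actual mass collected = 99.861 g × 0.624 = 62.313 g.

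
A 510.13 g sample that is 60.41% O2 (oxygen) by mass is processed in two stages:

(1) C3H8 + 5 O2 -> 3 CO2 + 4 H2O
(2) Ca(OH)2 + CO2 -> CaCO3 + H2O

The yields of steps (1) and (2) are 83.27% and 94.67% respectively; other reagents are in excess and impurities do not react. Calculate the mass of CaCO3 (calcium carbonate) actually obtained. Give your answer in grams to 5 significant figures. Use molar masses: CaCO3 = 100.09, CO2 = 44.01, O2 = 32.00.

455.91 g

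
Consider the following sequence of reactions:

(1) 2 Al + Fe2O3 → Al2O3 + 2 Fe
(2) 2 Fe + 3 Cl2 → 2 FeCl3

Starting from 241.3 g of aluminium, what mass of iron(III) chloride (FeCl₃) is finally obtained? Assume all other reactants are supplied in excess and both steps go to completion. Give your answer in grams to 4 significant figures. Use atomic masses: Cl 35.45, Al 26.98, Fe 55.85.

1451 g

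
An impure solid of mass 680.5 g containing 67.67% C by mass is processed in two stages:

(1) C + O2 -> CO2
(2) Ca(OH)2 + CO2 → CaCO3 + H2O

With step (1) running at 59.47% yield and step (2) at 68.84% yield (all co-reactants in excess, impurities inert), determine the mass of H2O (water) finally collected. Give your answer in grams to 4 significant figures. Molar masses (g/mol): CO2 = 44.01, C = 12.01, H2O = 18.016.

Pure C = 680.5 × 0.6767 = 460.49 g.
n(C) = 460.49 / 12.01 = 38.343 mol.
Step 1 (C:CO2 = 1:1): theoretical n(CO2) = 38.343 mol; at 59.47% yield, n(CO2) = 22.802 mol.
Step 2 (CO2:H2O = 1:1): theoretical n(H2O) = 22.802 mol, so theoretical mass = 22.802 × 18.016 = 410.81 g.
At 68.84% yield, actual mass of H2O = 410.81 × 0.6884 = 282.80 g.

282.8 g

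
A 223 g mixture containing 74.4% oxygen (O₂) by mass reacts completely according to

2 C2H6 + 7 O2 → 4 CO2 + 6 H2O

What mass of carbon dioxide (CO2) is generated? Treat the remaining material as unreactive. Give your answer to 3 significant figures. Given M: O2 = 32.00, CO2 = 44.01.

Mass of pure O2 = 223 g × 0.744 = 165.9 g.
n(O2) = 165.9 g / 32.00 g/mol = 5.185 mol.
From the equation the O2:CO2 mole ratio is 7:4, so n(CO2) = 5.185 × 4/7 = 2.963 mol.
Mass of CO2 = 2.963 mol × 44.01 g/mol = 130.4 g.

130 g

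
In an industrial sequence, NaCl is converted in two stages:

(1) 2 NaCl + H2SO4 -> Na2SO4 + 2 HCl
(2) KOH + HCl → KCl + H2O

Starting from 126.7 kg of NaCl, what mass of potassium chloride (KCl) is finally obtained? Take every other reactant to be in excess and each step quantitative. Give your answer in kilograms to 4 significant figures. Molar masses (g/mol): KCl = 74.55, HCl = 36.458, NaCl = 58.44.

126.7 kg = 126700 g.
n(NaCl) = 126700 / 58.44 = 2168.0 mol.
Step 1 gives a 2:2 ratio of NaCl to HCl, so n(HCl) = 2168.0 mol.
In step 2 the HCl:KCl ratio is 1:1, so n(KCl) = 2168.0 mol.
Mass of KCl = 2168.0 × 74.55 = 161630 g = 161.6 kg.

161.6 kg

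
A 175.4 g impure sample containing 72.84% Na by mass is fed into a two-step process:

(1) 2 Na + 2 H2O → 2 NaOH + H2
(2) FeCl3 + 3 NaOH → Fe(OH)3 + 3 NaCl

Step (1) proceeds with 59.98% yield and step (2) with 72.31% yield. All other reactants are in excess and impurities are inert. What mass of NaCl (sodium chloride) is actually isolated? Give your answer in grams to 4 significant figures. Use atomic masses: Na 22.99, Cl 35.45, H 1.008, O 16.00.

140.9 g

Pure Na = 175.4 × 0.7284 = 127.76 g.
M(Na) = 22.99 g/mol.
M(NaCl) = 22.99 + 35.45 = 58.44 g/mol.
n(Na) = 127.76 / 22.99 = 5.5573 mol.
Step 1 (Na:NaOH = 2:2): theoretical n(NaOH) = 5.5573 mol; at 59.98% yield, n(NaOH) = 3.3332 mol.
Step 2 (NaOH:NaCl = 3:3): theoretical n(NaCl) = 3.3332 mol, so theoretical mass = 3.3332 × 58.44 = 194.79 g.
At 72.31% yield, actual mass of NaCl = 194.79 × 0.7231 = 140.86 g.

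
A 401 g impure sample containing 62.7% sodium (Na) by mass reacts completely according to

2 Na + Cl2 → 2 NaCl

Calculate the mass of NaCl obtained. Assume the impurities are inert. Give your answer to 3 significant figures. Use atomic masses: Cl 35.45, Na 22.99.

639 g

Mass of pure Na = 401 g × 0.627 = 251.4 g.
M(Na) = 22.99 g/mol.
M(NaCl) = 22.99 + 35.45 = 58.44 g/mol.
n(Na) = 251.4 g / 22.99 g/mol = 10.94 mol.
From the equation the Na:NaCl mole ratio is 2:2, so n(NaCl) = 10.94 × 2/2 = 10.94 mol.
Mass of NaCl = 10.94 mol × 58.44 g/mol = 639.1 g.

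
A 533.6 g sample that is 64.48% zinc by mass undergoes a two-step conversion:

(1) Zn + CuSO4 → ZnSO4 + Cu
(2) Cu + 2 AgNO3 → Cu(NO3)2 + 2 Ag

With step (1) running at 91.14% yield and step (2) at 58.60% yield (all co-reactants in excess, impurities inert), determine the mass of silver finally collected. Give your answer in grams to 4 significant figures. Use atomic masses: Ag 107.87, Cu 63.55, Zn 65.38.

Pure Zn = 533.6 × 0.6448 = 344.07 g.
M(Zn) = 65.38 g/mol.
M(Ag) = 107.87 g/mol.
n(Zn) = 344.07 / 65.38 = 5.2625 mol.
Step 1 (Zn:Cu = 1:1): theoretical n(Cu) = 5.2625 mol; at 91.14% yield, n(Cu) = 4.7963 mol.
Step 2 (Cu:Ag = 1:2): theoretical n(Ag) = 9.5926 mol, so theoretical mass = 9.5926 × 107.87 = 1034.8 g.
At 58.60% yield, actual mass of Ag = 1034.8 × 0.5860 = 606.36 g.

606.4 g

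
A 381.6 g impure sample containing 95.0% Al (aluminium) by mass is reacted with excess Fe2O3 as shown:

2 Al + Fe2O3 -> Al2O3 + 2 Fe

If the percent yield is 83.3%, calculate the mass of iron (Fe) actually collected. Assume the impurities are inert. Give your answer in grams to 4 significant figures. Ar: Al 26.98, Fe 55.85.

Pure Al available = 381.6 g × 0.950 = 362.52 g.
M(Al) = 26.98 g/mol.
M(Fe) = 55.85 g/mol.
n(Al) = 362.52 g / 26.98 g/mol = 13.437 mol.
From the equation the Al:Fe mole ratio is 2:2, so n(Fe) = 13.437 × 2/2 = 13.437 mol.
Mass of Fe = 13.437 mol × 55.85 g/mol = 750.44 g.
Actual mass collected = 750.44 g × 0.833 = 625.11 g.

625.1 g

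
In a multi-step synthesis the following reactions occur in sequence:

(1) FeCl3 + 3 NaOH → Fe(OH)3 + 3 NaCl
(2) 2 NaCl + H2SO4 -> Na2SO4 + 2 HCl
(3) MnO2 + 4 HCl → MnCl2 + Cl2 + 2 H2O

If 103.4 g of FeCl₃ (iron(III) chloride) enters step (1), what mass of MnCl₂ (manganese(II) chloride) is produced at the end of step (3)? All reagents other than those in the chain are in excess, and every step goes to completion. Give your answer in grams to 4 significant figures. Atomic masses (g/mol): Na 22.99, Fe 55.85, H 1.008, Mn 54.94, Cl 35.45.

M(FeCl3) = 55.85 + 3(35.45) = 162.20 g/mol.
M(MnCl2) = 54.94 + 2(35.45) = 125.84 g/mol.
n(FeCl3) = 103.4 / 162.20 = 0.63748 mol.
Reaction (1): FeCl3→NaCl ratio 1:3 ⇒ n(NaCl) = 1.9125 mol.
Reaction (2): NaCl→HCl ratio 2:2 ⇒ n(HCl) = 1.9125 mol.
Reaction (3): HCl→MnCl2 ratio 4:1 ⇒ n(MnCl2) = 0.47811 mol.
Mass of MnCl2 = 0.47811 × 125.84 = 60.166 g.

60.17 g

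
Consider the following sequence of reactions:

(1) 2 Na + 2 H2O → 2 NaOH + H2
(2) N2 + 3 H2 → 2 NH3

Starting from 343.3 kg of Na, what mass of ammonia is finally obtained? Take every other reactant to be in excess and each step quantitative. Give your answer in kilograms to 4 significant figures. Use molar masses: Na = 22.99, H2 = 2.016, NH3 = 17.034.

343.3 kg = 343300 g.
n(Na) = 343300 / 22.99 = 14933 mol.
Step 1 gives a 2:1 ratio of Na to H2, so n(H2) = 7466.3 mol.
In step 2 the H2:NH3 ratio is 3:2, so n(NH3) = 4977.5 mol.
Mass of NH3 = 4977.5 × 17.034 = 84787 g = 84.79 kg.

84.79 kg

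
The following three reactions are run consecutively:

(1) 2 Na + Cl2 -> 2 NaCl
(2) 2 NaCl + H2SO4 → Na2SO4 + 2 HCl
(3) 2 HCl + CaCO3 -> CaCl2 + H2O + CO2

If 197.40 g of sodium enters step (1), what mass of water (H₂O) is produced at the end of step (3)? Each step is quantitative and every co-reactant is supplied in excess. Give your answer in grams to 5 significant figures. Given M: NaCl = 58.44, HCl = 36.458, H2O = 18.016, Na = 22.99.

77.346 g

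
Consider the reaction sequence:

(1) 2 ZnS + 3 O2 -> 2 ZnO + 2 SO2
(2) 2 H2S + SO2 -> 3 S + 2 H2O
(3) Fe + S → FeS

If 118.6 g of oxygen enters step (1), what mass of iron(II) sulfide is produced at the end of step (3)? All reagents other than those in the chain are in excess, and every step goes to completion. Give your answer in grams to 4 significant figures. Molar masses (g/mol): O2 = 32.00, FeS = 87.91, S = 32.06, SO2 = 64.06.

n(O2) = 118.6 / 32.00 = 3.7062 mol.
Reaction (1): O2→SO2 ratio 3:2 ⇒ n(SO2) = 2.4708 mol.
Reaction (2): SO2→S ratio 1:3 ⇒ n(S) = 7.4125 mol.
Reaction (3): S→FeS ratio 1:1 ⇒ n(FeS) = 7.4125 mol.
Mass of FeS = 7.4125 × 87.91 = 651.63 g.

651.6 g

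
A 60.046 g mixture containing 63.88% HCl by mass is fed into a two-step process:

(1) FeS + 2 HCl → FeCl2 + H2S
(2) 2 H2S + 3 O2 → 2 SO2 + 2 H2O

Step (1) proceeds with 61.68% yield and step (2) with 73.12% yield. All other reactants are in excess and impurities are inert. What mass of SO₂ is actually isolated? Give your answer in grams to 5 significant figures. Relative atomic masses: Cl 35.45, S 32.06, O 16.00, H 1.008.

15.198 g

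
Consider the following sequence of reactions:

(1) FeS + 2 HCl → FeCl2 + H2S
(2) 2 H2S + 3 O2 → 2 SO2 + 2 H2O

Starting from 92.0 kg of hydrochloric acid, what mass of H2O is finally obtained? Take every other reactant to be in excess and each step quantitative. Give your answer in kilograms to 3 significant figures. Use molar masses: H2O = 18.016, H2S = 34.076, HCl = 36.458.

22.7 kg

92.0 kg = 92000 g.
n(HCl) = 92000 / 36.458 = 2523 mol.
Step 1 gives a 2:1 ratio of HCl to H2S, so n(H2S) = 1262 mol.
In step 2 the H2S:H2O ratio is 2:2, so n(H2O) = 1262 mol.
Mass of H2O = 1262 × 18.016 = 22730 g = 22.7 kg.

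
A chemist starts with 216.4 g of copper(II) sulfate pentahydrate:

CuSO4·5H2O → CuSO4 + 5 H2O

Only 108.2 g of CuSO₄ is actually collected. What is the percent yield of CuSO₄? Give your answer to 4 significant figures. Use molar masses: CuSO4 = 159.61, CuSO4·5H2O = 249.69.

78.22 %

n(CuSO4·5H2O) = 216.40 g / 249.69 g/mol = 0.86667 mol.
From the equation the CuSO4·5H2O:CuSO4 mole ratio is 1:1, so n(CuSO4) = 0.86667 × 1/1 = 0.86667 mol.
Mass of CuSO4 = 0.86667 mol × 159.61 g/mol = 138.33 g.
This is the theoretical yield. Percent yield = 108.2 g / 138.33 g × 100% = 78.219%.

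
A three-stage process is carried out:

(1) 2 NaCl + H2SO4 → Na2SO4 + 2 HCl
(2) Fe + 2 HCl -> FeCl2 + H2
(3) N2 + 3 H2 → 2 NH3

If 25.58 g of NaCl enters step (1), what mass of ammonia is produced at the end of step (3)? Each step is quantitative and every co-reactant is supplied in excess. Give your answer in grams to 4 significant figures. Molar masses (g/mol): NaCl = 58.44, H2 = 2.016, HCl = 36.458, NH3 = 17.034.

n(NaCl) = 25.58 / 58.44 = 0.43771 mol.
Reaction (1): NaCl→HCl ratio 2:2 ⇒ n(HCl) = 0.43771 mol.
Reaction (2): HCl→H2 ratio 2:1 ⇒ n(H2) = 0.21886 mol.
Reaction (3): H2→NH3 ratio 3:2 ⇒ n(NH3) = 0.14590 mol.
Mass of NH3 = 0.14590 × 17.034 = 2.4853 g.

2.485 g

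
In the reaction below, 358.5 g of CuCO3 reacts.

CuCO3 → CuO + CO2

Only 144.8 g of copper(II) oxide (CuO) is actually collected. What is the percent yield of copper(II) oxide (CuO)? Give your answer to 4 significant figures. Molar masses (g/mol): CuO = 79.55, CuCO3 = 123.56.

n(CuCO3) = 358.50 g / 123.56 g/mol = 2.9014 mol.
From the equation the CuCO3:CuO mole ratio is 1:1, so n(CuO) = 2.9014 × 1/1 = 2.9014 mol.
Mass of CuO = 2.9014 mol × 79.55 g/mol = 230.81 g.
This is the theoretical yield. Percent yield = 144.8 g / 230.81 g × 100% = 62.736%.

62.74 %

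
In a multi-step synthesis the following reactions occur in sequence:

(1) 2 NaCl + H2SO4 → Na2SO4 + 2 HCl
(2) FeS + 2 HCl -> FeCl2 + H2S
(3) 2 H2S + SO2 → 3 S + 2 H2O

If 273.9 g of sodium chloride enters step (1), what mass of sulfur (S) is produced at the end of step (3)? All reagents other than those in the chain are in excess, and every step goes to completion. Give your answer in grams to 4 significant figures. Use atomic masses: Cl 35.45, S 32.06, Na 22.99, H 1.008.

M(NaCl) = 22.99 + 35.45 = 58.44 g/mol.
M(S) = 32.06 g/mol.
n(NaCl) = 273.9 / 58.44 = 4.6869 mol.
Reaction (1): NaCl→HCl ratio 2:2 ⇒ n(HCl) = 4.6869 mol.
Reaction (2): HCl→H2S ratio 2:1 ⇒ n(H2S) = 2.3434 mol.
Reaction (3): H2S→S ratio 2:3 ⇒ n(S) = 3.5151 mol.
Mass of S = 3.5151 × 32.06 = 112.70 g.

112.7 g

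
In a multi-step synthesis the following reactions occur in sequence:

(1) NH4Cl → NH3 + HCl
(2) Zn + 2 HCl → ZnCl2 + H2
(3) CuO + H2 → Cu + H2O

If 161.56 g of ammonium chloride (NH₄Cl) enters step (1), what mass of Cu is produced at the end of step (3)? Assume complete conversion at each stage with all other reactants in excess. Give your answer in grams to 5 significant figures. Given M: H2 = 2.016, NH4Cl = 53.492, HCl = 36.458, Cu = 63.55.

95.969 g

n(NH4Cl) = 161.56 / 53.492 = 3.02026 mol.
Reaction (1): NH4Cl→HCl ratio 1:1 ⇒ n(HCl) = 3.02026 mol.
Reaction (2): HCl→H2 ratio 2:1 ⇒ n(H2) = 1.51013 mol.
Reaction (3): H2→Cu ratio 1:1 ⇒ n(Cu) = 1.51013 mol.
Mass of Cu = 1.51013 × 63.55 = 95.9689 g.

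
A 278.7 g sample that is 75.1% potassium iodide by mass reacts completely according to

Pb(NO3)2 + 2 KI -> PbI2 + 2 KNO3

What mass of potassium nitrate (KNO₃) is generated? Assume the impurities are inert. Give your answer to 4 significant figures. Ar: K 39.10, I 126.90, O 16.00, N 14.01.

127.5 g

Mass of pure KI = 278.7 g × 0.751 = 209.30 g.
M(KI) = 39.10 + 126.90 = 166.00 g/mol.
M(KNO3) = 39.10 + 14.01 + 3(16.00) = 101.11 g/mol.
n(KI) = 209.30 g / 166.00 g/mol = 1.2609 mol.
From the equation the KI:KNO3 mole ratio is 2:2, so n(KNO3) = 1.2609 × 2/2 = 1.2609 mol.
Mass of KNO3 = 1.2609 mol × 101.11 g/mol = 127.49 g.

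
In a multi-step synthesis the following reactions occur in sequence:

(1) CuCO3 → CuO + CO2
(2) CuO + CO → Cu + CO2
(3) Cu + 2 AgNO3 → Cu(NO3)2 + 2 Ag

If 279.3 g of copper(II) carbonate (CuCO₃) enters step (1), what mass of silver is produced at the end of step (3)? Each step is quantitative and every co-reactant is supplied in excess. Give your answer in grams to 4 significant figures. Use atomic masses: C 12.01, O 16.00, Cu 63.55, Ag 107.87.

487.7 g

M(CuCO3) = 63.55 + 12.01 + 3(16.00) = 123.56 g/mol.
M(Ag) = 107.87 g/mol.
n(CuCO3) = 279.3 / 123.56 = 2.2604 mol.
Reaction (1): CuCO3→CuO ratio 1:1 ⇒ n(CuO) = 2.2604 mol.
Reaction (2): CuO→Cu ratio 1:1 ⇒ n(Cu) = 2.2604 mol.
Reaction (3): Cu→Ag ratio 1:2 ⇒ n(Ag) = 4.5209 mol.
Mass of Ag = 4.5209 × 107.87 = 487.67 g.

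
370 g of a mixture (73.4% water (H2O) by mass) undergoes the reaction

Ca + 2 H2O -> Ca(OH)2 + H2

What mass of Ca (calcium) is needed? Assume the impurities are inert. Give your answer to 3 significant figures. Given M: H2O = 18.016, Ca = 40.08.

Mass of pure H2O = 370 g × 0.734 = 271.6 g.
n(H2O) = 271.6 g / 18.016 g/mol = 15.07 mol.
From the equation the H2O:Ca mole ratio is 2:1, so n(Ca) = 15.07 × 1/2 = 7.537 mol.
Mass of Ca = 7.537 mol × 40.08 g/mol = 302.1 g.

302 g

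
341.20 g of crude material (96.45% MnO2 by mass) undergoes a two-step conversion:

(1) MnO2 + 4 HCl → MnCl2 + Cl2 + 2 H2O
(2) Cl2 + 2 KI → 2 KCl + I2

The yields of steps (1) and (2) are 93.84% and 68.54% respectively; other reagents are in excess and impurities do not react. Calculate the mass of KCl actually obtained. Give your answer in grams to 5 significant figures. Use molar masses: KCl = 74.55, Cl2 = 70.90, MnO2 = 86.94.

Pure MnO2 = 341.20 × 0.9645 = 329.087 g.
n(MnO2) = 329.087 / 86.94 = 3.78522 mol.
Step 1 (MnO2:Cl2 = 1:1): theoretical n(Cl2) = 3.78522 mol; at 93.84% yield, n(Cl2) = 3.55205 mol.
Step 2 (Cl2:KCl = 1:2): theoretical n(KCl) = 7.10411 mol, so theoretical mass = 7.10411 × 74.55 = 529.611 g.
At 68.54% yield, actual mass of KCl = 529.611 × 0.6854 = 362.996 g.

363.00 g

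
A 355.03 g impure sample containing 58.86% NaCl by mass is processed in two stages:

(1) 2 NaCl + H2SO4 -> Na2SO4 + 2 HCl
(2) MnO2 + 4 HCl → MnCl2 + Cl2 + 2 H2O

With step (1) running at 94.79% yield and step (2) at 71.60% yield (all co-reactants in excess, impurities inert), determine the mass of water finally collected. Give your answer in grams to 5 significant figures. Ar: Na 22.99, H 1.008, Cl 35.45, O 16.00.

21.861 g

Pure NaCl = 355.03 × 0.5886 = 208.971 g.
M(NaCl) = 22.99 + 35.45 = 58.44 g/mol.
M(H2O) = 2(1.008) + 16.00 = 18.016 g/mol.
n(NaCl) = 208.971 / 58.44 = 3.57582 mol.
Step 1 (NaCl:HCl = 2:2): theoretical n(HCl) = 3.57582 mol; at 94.79% yield, n(HCl) = 3.38952 mol.
Step 2 (HCl:H2O = 4:2): theoretical n(H2O) = 1.69476 mol, so theoretical mass = 1.69476 × 18.016 = 30.5328 g.
At 71.60% yield, actual mass of H2O = 30.5328 × 0.7160 = 21.8615 g.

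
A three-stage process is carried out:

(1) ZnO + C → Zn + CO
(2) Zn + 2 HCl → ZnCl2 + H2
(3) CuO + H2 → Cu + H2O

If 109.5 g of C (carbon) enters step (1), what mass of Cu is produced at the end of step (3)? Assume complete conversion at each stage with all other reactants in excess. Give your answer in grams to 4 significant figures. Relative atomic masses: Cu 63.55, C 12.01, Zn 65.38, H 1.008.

579.4 g

M(C) = 12.01 g/mol.
M(Cu) = 63.55 g/mol.
n(C) = 109.5 / 12.01 = 9.1174 mol.
Reaction (1): C→Zn ratio 1:1 ⇒ n(Zn) = 9.1174 mol.
Reaction (2): Zn→H2 ratio 1:1 ⇒ n(H2) = 9.1174 mol.
Reaction (3): H2→Cu ratio 1:1 ⇒ n(Cu) = 9.1174 mol.
Mass of Cu = 9.1174 × 63.55 = 579.41 g.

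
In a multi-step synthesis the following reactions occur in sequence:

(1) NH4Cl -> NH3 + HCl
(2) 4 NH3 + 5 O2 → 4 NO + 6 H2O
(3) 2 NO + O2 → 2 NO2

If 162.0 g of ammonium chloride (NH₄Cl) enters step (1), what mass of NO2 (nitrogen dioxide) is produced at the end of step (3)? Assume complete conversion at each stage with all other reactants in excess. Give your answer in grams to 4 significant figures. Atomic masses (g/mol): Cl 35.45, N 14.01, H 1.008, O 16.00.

M(NH4Cl) = 14.01 + 4(1.008) + 35.45 = 53.492 g/mol.
M(NO2) = 14.01 + 2(16.00) = 46.01 g/mol.
n(NH4Cl) = 162.0 / 53.492 = 3.0285 mol.
Reaction (1): NH4Cl→NH3 ratio 1:1 ⇒ n(NH3) = 3.0285 mol.
Reaction (2): NH3→NO ratio 4:4 ⇒ n(NO) = 3.0285 mol.
Reaction (3): NO→NO2 ratio 2:2 ⇒ n(NO2) = 3.0285 mol.
Mass of NO2 = 3.0285 × 46.01 = 139.34 g.

139.3 g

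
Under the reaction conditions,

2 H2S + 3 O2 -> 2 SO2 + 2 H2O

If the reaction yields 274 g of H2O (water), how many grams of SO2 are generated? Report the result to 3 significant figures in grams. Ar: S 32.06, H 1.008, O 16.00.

974 g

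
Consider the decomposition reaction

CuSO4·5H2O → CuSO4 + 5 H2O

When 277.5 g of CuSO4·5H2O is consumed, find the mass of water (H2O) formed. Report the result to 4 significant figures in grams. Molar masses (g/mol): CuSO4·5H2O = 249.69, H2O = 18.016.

100.1 g

n(CuSO4·5H2O) = 277.50 g / 249.69 g/mol = 1.1114 mol.
From the equation the CuSO4·5H2O:H2O mole ratio is 1:5, so n(H2O) = 1.1114 × 5/1 = 5.5569 mol.
Mass of H2O = 5.5569 mol × 18.016 g/mol = 100.11 g.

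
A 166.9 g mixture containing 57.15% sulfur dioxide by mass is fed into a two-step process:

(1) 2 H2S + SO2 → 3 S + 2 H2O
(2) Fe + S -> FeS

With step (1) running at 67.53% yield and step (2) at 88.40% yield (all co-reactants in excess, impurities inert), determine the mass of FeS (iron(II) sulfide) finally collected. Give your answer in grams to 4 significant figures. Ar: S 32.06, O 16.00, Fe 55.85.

234.4 g

Pure SO2 = 166.9 × 0.5715 = 95.383 g.
M(SO2) = 32.06 + 2(16.00) = 64.06 g/mol.
M(FeS) = 55.85 + 32.06 = 87.91 g/mol.
n(SO2) = 95.383 / 64.06 = 1.4890 mol.
Step 1 (SO2:S = 1:3): theoretical n(S) = 4.4669 mol; at 67.53% yield, n(S) = 3.0165 mol.
Step 2 (S:FeS = 1:1): theoretical n(FeS) = 3.0165 mol, so theoretical mass = 3.0165 × 87.91 = 265.18 g.
At 88.40% yield, actual mass of FeS = 265.18 × 0.8840 = 234.42 g.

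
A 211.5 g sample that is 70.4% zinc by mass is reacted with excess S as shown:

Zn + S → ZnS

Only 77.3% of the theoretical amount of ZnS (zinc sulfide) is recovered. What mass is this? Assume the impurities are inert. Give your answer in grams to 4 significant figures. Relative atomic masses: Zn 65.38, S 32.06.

Pure Zn available = 211.5 g × 0.704 = 148.90 g.
M(Zn) = 65.38 g/mol.
M(ZnS) = 65.38 + 32.06 = 97.44 g/mol.
n(Zn) = 148.90 g / 65.38 g/mol = 2.2774 mol.
From the equation the Zn:ZnS mole ratio is 1:1, so n(ZnS) = 2.2774 × 1/1 = 2.2774 mol.
Mass of ZnS = 2.2774 mol × 97.44 g/mol = 221.91 g.
Actual mass collected = 221.91 g × 0.773 = 171.54 g.

171.5 g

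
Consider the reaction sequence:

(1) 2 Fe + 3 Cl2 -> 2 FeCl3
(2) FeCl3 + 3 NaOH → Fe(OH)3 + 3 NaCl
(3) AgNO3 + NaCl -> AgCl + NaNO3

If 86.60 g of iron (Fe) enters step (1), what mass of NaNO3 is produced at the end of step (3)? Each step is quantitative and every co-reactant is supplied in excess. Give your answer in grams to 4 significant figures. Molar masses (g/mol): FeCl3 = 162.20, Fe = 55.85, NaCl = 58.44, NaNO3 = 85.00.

395.4 g

n(Fe) = 86.60 / 55.85 = 1.5506 mol.
Reaction (1): Fe→FeCl3 ratio 2:2 ⇒ n(FeCl3) = 1.5506 mol.
Reaction (2): FeCl3→NaCl ratio 1:3 ⇒ n(NaCl) = 4.6517 mol.
Reaction (3): NaCl→NaNO3 ratio 1:1 ⇒ n(NaNO3) = 4.6517 mol.
Mass of NaNO3 = 4.6517 × 85.00 = 395.40 g.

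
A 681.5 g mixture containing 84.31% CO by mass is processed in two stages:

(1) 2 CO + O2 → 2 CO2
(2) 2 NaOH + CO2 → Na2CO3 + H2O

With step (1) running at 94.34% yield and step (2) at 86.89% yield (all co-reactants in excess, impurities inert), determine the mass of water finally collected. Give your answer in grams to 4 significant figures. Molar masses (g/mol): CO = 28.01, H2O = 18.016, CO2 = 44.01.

302.9 g

Pure CO = 681.5 × 0.8431 = 574.57 g.
n(CO) = 574.57 / 28.01 = 20.513 mol.
Step 1 (CO:CO2 = 2:2): theoretical n(CO2) = 20.513 mol; at 94.34% yield, n(CO2) = 19.352 mol.
Step 2 (CO2:H2O = 1:1): theoretical n(H2O) = 19.352 mol, so theoretical mass = 19.352 × 18.016 = 348.65 g.
At 86.89% yield, actual mass of H2O = 348.65 × 0.8689 = 302.94 g.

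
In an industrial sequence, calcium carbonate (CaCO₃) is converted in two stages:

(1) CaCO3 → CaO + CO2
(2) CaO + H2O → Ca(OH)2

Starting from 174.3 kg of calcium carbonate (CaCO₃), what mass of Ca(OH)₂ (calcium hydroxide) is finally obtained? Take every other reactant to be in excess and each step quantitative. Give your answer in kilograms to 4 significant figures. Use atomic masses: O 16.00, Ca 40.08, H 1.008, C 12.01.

129.0 kg

M(CaCO3) = 40.08 + 12.01 + 3(16.00) = 100.09 g/mol.
M(Ca(OH)2) = 40.08 + 2(16.00) + 2(1.008) = 74.096 g/mol.
174.3 kg = 174300 g.
n(CaCO3) = 174300 / 100.09 = 1741.4 mol.
Step 1 gives a 1:1 ratio of CaCO3 to CaO, so n(CaO) = 1741.4 mol.
In step 2 the CaO:Ca(OH)2 ratio is 1:1, so n(Ca(OH)2) = 1741.4 mol.
Mass of Ca(OH)2 = 1741.4 × 74.096 = 129030 g = 129.0 kg.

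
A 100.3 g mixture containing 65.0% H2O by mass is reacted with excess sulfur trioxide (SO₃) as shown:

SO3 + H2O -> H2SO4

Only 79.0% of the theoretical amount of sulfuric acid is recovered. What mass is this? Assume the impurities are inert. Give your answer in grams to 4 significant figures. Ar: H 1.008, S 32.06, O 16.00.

280.4 g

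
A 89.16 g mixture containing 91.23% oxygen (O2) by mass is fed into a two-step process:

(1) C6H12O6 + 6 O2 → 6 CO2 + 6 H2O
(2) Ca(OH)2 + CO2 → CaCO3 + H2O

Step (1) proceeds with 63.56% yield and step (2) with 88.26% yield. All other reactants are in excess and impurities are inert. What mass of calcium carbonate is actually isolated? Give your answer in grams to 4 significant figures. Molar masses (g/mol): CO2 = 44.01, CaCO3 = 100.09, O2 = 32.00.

142.7 g

Pure O2 = 89.16 × 0.9123 = 81.341 g.
n(O2) = 81.341 / 32.00 = 2.5419 mol.
Step 1 (O2:CO2 = 6:6): theoretical n(CO2) = 2.5419 mol; at 63.56% yield, n(CO2) = 1.6156 mol.
Step 2 (CO2:CaCO3 = 1:1): theoretical n(CaCO3) = 1.6156 mol, so theoretical mass = 1.6156 × 100.09 = 161.71 g.
At 88.26% yield, actual mass of CaCO3 = 161.71 × 0.8826 = 142.72 g.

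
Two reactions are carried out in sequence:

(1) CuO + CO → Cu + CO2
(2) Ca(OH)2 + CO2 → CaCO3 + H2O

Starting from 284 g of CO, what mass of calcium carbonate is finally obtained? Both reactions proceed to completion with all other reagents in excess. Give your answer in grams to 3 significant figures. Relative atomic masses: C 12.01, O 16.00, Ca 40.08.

M(CO) = 12.01 + 16.00 = 28.01 g/mol.
M(CaCO3) = 40.08 + 12.01 + 3(16.00) = 100.09 g/mol.
n(CO) = 284.0 / 28.01 = 10.14 mol.
Step 1 gives a 1:1 ratio of CO to CO2, so n(CO2) = 10.14 mol.
In step 2 the CO2:CaCO3 ratio is 1:1, so n(CaCO3) = 10.14 mol.
Mass of CaCO3 = 10.14 × 100.09 = 1015 g.

1010 g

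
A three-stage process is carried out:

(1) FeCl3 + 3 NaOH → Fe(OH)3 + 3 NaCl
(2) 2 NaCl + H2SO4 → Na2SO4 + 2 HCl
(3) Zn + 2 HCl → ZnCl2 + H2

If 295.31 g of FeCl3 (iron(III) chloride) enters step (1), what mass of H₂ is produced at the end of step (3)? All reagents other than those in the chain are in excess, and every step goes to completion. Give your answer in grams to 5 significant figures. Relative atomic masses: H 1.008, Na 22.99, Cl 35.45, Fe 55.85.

5.5057 g

M(FeCl3) = 55.85 + 3(35.45) = 162.20 g/mol.
M(H2) = 2(1.008) = 2.016 g/mol.
n(FeCl3) = 295.31 / 162.20 = 1.82065 mol.
Reaction (1): FeCl3→NaCl ratio 1:3 ⇒ n(NaCl) = 5.46196 mol.
Reaction (2): NaCl→HCl ratio 2:2 ⇒ n(HCl) = 5.46196 mol.
Reaction (3): HCl→H2 ratio 2:1 ⇒ n(H2) = 2.73098 mol.
Mass of H2 = 2.73098 × 2.016 = 5.50566 g.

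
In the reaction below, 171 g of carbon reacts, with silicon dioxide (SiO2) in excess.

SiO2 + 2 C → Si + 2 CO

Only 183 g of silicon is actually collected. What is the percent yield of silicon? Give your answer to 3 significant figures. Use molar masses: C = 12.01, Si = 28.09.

91.5 %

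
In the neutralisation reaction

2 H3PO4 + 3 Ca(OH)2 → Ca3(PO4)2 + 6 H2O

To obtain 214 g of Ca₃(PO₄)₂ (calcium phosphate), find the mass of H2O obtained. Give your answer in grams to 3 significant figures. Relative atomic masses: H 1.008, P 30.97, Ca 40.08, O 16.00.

M(Ca3(PO4)2) = 3(40.08) + 2(30.97) + 8(16.00) = 310.18 g/mol.
M(H2O) = 2(1.008) + 16.00 = 18.016 g/mol.
n(Ca3(PO4)2) = 214.0 g / 310.18 g/mol = 0.6899 mol.
From the equation the Ca3(PO4)2:H2O mole ratio is 1:6, so n(H2O) = 0.6899 × 6/1 = 4.140 mol.
Mass of H2O = 4.140 mol × 18.016 g/mol = 74.58 g.

74.6 g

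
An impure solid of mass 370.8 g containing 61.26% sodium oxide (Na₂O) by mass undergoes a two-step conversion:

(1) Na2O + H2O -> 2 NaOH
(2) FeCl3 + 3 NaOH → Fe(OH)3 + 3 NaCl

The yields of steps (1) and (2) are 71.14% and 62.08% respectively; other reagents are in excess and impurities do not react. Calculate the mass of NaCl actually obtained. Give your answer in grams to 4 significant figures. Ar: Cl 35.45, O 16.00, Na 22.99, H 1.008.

Pure Na2O = 370.8 × 0.6126 = 227.15 g.
M(Na2O) = 2(22.99) + 16.00 = 61.98 g/mol.
M(NaCl) = 22.99 + 35.45 = 58.44 g/mol.
n(Na2O) = 227.15 / 61.98 = 3.6649 mol.
Step 1 (Na2O:NaOH = 1:2): theoretical n(NaOH) = 7.3299 mol; at 71.14% yield, n(NaOH) = 5.2145 mol.
Step 2 (NaOH:NaCl = 3:3): theoretical n(NaCl) = 5.2145 mol, so theoretical mass = 5.2145 × 58.44 = 304.73 g.
At 62.08% yield, actual mass of NaCl = 304.73 × 0.6208 = 189.18 g.

189.2 g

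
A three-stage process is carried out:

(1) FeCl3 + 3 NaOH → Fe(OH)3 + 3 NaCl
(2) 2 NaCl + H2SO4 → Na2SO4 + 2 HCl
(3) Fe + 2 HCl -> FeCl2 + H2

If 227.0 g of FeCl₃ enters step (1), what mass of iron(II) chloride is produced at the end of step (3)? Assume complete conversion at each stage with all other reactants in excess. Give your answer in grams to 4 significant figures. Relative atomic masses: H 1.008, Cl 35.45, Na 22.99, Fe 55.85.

266.1 g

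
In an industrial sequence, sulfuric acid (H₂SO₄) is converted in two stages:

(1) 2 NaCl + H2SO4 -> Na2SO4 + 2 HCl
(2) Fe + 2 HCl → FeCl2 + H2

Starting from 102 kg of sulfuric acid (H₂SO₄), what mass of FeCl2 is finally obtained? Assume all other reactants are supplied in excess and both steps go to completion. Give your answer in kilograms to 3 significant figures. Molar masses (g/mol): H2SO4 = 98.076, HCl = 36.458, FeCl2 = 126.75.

132 kg

102 kg = 102000 g.
n(H2SO4) = 102000 / 98.076 = 1040 mol.
Step 1 gives a 1:2 ratio of H2SO4 to HCl, so n(HCl) = 2080 mol.
In step 2 the HCl:FeCl2 ratio is 2:1, so n(FeCl2) = 1040 mol.
Mass of FeCl2 = 1040 × 126.75 = 131800 g = 132 kg.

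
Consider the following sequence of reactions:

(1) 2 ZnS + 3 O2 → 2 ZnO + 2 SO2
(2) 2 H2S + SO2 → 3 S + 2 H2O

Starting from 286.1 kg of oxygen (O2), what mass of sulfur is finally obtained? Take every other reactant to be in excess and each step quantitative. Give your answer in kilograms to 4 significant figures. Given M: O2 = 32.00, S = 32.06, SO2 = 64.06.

286.1 kg = 286100 g.
n(O2) = 286100 / 32.00 = 8940.6 mol.
Step 1 gives a 3:2 ratio of O2 to SO2, so n(SO2) = 5960.4 mol.
In step 2 the SO2:S ratio is 1:3, so n(S) = 17881 mol.
Mass of S = 17881 × 32.06 = 573270 g = 573.3 kg.

573.3 kg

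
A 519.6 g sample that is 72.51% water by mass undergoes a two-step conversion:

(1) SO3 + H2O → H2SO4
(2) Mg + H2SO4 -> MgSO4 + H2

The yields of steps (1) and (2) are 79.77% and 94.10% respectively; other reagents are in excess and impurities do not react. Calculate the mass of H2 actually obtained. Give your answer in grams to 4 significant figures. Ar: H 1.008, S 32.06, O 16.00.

31.65 g

Pure H2O = 519.6 × 0.7251 = 376.76 g.
M(H2O) = 2(1.008) + 16.00 = 18.016 g/mol.
M(H2) = 2(1.008) = 2.016 g/mol.
n(H2O) = 376.76 / 18.016 = 20.913 mol.
Step 1 (H2O:H2SO4 = 1:1): theoretical n(H2SO4) = 20.913 mol; at 79.77% yield, n(H2SO4) = 16.682 mol.
Step 2 (H2SO4:H2 = 1:1): theoretical n(H2) = 16.682 mol, so theoretical mass = 16.682 × 2.016 = 33.631 g.
At 94.10% yield, actual mass of H2 = 33.631 × 0.9410 = 31.647 g.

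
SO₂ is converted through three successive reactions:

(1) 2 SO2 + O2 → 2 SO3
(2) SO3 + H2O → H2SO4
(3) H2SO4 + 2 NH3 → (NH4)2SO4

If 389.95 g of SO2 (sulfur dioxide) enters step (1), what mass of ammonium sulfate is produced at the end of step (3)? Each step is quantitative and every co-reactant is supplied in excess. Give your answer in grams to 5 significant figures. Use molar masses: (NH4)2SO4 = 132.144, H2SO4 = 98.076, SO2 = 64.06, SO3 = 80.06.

804.40 g

n(SO2) = 389.95 / 64.06 = 6.08726 mol.
Reaction (1): SO2→SO3 ratio 2:2 ⇒ n(SO3) = 6.08726 mol.
Reaction (2): SO3→H2SO4 ratio 1:1 ⇒ n(H2SO4) = 6.08726 mol.
Reaction (3): H2SO4→(NH4)2SO4 ratio 1:1 ⇒ n((NH4)2SO4) = 6.08726 mol.
Mass of (NH4)2SO4 = 6.08726 × 132.144 = 804.395 g.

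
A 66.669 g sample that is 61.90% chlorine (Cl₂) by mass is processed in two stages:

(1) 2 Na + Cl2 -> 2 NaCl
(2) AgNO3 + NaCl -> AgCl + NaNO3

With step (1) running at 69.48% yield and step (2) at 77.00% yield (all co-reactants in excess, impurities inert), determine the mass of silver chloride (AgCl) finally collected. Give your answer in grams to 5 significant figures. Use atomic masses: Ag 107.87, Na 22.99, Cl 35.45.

Pure Cl2 = 66.669 × 0.6190 = 41.2681 g.
M(Cl2) = 2(35.45) = 70.90 g/mol.
M(AgCl) = 107.87 + 35.45 = 143.32 g/mol.
n(Cl2) = 41.2681 / 70.90 = 0.582061 mol.
Step 1 (Cl2:NaCl = 1:2): theoretical n(NaCl) = 1.16412 mol; at 69.48% yield, n(NaCl) = 0.808832 mol.
Step 2 (NaCl:AgCl = 1:1): theoretical n(AgCl) = 0.808832 mol, so theoretical mass = 0.808832 × 143.32 = 115.922 g.
At 77.00% yield, actual mass of AgCl = 115.922 × 0.7700 = 89.2598 g.

89.260 g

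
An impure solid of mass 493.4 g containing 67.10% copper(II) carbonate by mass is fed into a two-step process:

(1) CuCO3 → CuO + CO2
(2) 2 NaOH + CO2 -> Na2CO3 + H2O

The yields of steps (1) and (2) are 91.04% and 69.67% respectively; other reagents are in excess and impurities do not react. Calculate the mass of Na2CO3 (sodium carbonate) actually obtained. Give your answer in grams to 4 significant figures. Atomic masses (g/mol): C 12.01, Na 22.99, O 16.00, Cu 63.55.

180.1 g

Pure CuCO3 = 493.4 × 0.6710 = 331.07 g.
M(CuCO3) = 63.55 + 12.01 + 3(16.00) = 123.56 g/mol.
M(Na2CO3) = 2(22.99) + 12.01 + 3(16.00) = 105.99 g/mol.
n(CuCO3) = 331.07 / 123.56 = 2.6794 mol.
Step 1 (CuCO3:CO2 = 1:1): theoretical n(CO2) = 2.6794 mol; at 91.04% yield, n(CO2) = 2.4394 mol.
Step 2 (CO2:Na2CO3 = 1:1): theoretical n(Na2CO3) = 2.4394 mol, so theoretical mass = 2.4394 × 105.99 = 258.55 g.
At 69.67% yield, actual mass of Na2CO3 = 258.55 × 0.6967 = 180.13 g.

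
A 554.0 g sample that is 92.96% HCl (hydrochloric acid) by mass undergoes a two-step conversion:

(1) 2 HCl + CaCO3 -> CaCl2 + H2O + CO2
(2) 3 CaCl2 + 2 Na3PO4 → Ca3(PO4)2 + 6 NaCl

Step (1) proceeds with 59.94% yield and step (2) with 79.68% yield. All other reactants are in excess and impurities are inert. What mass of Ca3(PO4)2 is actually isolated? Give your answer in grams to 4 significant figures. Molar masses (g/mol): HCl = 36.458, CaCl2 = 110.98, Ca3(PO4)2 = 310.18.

348.8 g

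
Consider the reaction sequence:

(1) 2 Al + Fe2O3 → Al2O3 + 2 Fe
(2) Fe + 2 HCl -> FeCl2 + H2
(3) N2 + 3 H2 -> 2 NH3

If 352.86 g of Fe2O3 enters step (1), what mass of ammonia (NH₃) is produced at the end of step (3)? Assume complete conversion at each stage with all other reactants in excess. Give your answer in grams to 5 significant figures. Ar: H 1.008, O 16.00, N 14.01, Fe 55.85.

50.183 g

M(Fe2O3) = 2(55.85) + 3(16.00) = 159.70 g/mol.
M(NH3) = 14.01 + 3(1.008) = 17.034 g/mol.
n(Fe2O3) = 352.86 / 159.70 = 2.20952 mol.
Reaction (1): Fe2O3→Fe ratio 1:2 ⇒ n(Fe) = 4.41904 mol.
Reaction (2): Fe→H2 ratio 1:1 ⇒ n(H2) = 4.41904 mol.
Reaction (3): H2→NH3 ratio 3:2 ⇒ n(NH3) = 2.94602 mol.
Mass of NH3 = 2.94602 × 17.034 = 50.1826 g.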